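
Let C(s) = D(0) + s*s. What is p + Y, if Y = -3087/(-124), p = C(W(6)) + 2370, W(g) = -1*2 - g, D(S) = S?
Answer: 304903/124 ≈ 2458.9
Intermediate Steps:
W(g) = -2 - g
C(s) = s² (C(s) = 0 + s*s = 0 + s² = s²)
p = 2434 (p = (-2 - 1*6)² + 2370 = (-2 - 6)² + 2370 = (-8)² + 2370 = 64 + 2370 = 2434)
Y = 3087/124 (Y = -3087*(-1/124) = 3087/124 ≈ 24.895)
p + Y = 2434 + 3087/124 = 304903/124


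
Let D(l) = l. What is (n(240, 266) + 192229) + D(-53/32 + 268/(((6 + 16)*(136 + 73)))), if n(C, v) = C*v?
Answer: 18838366633/73568 ≈ 2.5607e+5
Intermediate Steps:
(n(240, 266) + 192229) + D(-53/32 + 268/(((6 + 16)*(136 + 73)))) = (240*266 + 192229) + (-53/32 + 268/(((6 + 16)*(136 + 73)))) = (63840 + 192229) + (-53*1/32 + 268/((22*209))) = 256069 + (-53/32 + 268/4598) = 256069 + (-53/32 + 268*(1/4598)) = 256069 + (-53/32 + 134/2299) = 256069 - 117559/73568 = 18838366633/73568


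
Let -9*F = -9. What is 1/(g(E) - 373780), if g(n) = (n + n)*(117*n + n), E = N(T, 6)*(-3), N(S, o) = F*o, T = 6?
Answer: -1/297316 ≈ -3.3634e-6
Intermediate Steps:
F = 1 (F = -1/9*(-9) = 1)
N(S, o) = o (N(S, o) = 1*o = o)
E = -18 (E = 6*(-3) = -18)
g(n) = 236*n**2 (g(n) = (2*n)*(118*n) = 236*n**2)
1/(g(E) - 373780) = 1/(236*(-18)**2 - 373780) = 1/(236*324 - 373780) = 1/(76464 - 373780) = 1/(-297316) = -1/297316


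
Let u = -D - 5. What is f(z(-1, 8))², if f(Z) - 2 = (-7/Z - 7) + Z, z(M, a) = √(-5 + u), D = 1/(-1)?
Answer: (15 - 16*I)²/9 ≈ -3.4444 - 53.333*I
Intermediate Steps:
D = -1
u = -4 (u = -1*(-1) - 5 = 1 - 5 = -4)
z(M, a) = 3*I (z(M, a) = √(-5 - 4) = √(-9) = 3*I)
f(Z) = -5 + Z - 7/Z (f(Z) = 2 + ((-7/Z - 7) + Z) = 2 + ((-7 - 7/Z) + Z) = 2 + (-7 + Z - 7/Z) = -5 + Z - 7/Z)
f(z(-1, 8))² = (-5 + 3*I - 7*(-I/3))² = (-5 + 3*I - (-7)*I/3)² = (-5 + 3*I + 7*I/3)² = (-5 + 16*I/3)²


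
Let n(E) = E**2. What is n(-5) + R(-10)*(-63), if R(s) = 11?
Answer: -668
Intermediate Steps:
n(-5) + R(-10)*(-63) = (-5)**2 + 11*(-63) = 25 - 693 = -668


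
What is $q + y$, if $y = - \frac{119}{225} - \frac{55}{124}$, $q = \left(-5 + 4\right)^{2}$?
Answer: $\frac{769}{27900} \approx 0.027563$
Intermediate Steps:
$q = 1$ ($q = \left(-1\right)^{2} = 1$)
$y = - \frac{27131}{27900}$ ($y = \left(-119\right) \frac{1}{225} - \frac{55}{124} = - \frac{119}{225} - \frac{55}{124} = - \frac{27131}{27900} \approx -0.97244$)
$q + y = 1 - \frac{27131}{27900} = \frac{769}{27900}$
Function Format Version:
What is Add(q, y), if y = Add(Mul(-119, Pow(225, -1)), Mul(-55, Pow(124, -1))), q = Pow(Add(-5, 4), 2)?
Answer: Rational(769, 27900) ≈ 0.027563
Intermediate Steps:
q = 1 (q = Pow(-1, 2) = 1)
y = Rational(-27131, 27900) (y = Add(Mul(-119, Rational(1, 225)), Mul(-55, Rational(1, 124))) = Add(Rational(-119, 225), Rational(-55, 124)) = Rational(-27131, 27900) ≈ -0.97244)
Add(q, y) = Add(1, Rational(-27131, 27900)) = Rational(769, 27900)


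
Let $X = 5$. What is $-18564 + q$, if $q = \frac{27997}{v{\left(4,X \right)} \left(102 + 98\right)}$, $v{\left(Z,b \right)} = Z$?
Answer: $- \frac{14823203}{800} \approx -18529.0$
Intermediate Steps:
$q = \frac{27997}{800}$ ($q = \frac{27997}{4 \left(102 + 98\right)} = \frac{27997}{4 \cdot 200} = \frac{27997}{800} \approx 34.996$)
$-18564 + q = -18564 + \frac{27997}{800} = - \frac{14823203}{800}$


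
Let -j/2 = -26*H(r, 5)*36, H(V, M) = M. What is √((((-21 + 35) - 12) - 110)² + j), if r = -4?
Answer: 12*√146 ≈ 145.00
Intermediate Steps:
j = 9360 (j = -2*(-26*5)*36 = -(-260)*36 = -2*(-4680) = 9360)
√((((-21 + 35) - 12) - 110)² + j) = √((((-21 + 35) - 12) - 110)² + 9360) = √(((14 - 12) - 110)² + 9360) = √((2 - 110)² + 9360) = √((-108)² + 9360) = √(11664 + 9360) = √21024 = 12*√146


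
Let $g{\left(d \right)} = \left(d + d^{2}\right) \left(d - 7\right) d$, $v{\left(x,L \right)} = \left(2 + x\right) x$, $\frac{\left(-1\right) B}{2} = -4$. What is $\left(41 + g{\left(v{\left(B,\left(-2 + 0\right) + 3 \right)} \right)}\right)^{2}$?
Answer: $1432110889384081$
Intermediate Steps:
$B = 8$ ($B = \left(-2\right) \left(-4\right) = 8$)
$v{\left(x,L \right)} = x \left(2 + x\right)$
$g{\left(d \right)} = d \left(-7 + d\right) \left(d + d^{2}\right)$ ($g{\left(d \right)} = \left(d + d^{2}\right) \left(-7 + d\right) d = \left(-7 + d\right) \left(d + d^{2}\right) d = d \left(-7 + d\right) \left(d + d^{2}\right)$)
$\left(41 + g{\left(v{\left(B,\left(-2 + 0\right) + 3 \right)} \right)}\right)^{2} = \left(41 + \left(8 \left(2 + 8\right)\right)^{2} \left(-7 + \left(8 \left(2 + 8\right)\right)^{2} - 6 \cdot 8 \left(2 + 8\right)\right)\right)^{2} = \left(41 + \left(8 \cdot 10\right)^{2} \left(-7 + \left(8 \cdot 10\right)^{2} - 6 \cdot 8 \cdot 10\right)\right)^{2} = \left(41 + 80^{2} \left(-7 + 80^{2} - 480\right)\right)^{2} = \left(41 + 6400 \left(-7 + 6400 - 480\right)\right)^{2} = \left(41 + 6400 \cdot 5913\right)^{2} = \left(41 + 37843200\right)^{2} = 37843241^{2} = 1432110889384081$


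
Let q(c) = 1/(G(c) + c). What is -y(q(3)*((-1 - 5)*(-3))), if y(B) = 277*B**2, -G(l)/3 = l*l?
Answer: -2493/16 ≈ -155.81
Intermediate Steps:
G(l) = -3*l**2 (G(l) = -3*l*l = -3*l**2)
q(c) = 1/(c - 3*c**2) (q(c) = 1/(-3*c**2 + c) = 1/(c - 3*c**2))
-y(q(3)*((-1 - 5)*(-3))) = -277*((-1/(3*(-1 + 3*3)))*((-1 - 5)*(-3)))**2 = -277*((-1*1/3/(-1 + 9))*(-6*(-3)))**2 = -277*(-1*1/3/8*18)**2 = -277*(-1*1/3*1/8*18)**2 = -277*(-1/24*18)**2 = -277*(-3/4)**2 = -277*9/16 = -1*2493/16 = -2493/16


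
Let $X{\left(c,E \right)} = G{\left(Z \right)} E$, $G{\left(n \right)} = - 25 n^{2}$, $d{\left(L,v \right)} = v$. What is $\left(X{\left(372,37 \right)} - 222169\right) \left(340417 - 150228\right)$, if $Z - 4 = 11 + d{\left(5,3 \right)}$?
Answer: $-99253743241$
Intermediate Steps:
$Z = 18$ ($Z = 4 + \left(11 + 3\right) = 4 + 14 = 18$)
$X{\left(c,E \right)} = - 8100 E$ ($X{\left(c,E \right)} = - 25 \cdot 18^{2} E = \left(-25\right) 324 E = - 8100 E$)
$\left(X{\left(372,37 \right)} - 222169\right) \left(340417 - 150228\right) = \left(\left(-8100\right) 37 - 222169\right) \left(340417 - 150228\right) = \left(-299700 - 222169\right) \left(340417 + \left(-203225 + 52997\right)\right) = - 521869 \left(340417 - 150228\right) = \left(-521869\right) 190189 = -99253743241$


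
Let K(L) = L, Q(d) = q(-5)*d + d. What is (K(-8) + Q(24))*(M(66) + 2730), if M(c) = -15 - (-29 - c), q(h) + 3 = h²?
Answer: 1528640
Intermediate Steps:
q(h) = -3 + h²
Q(d) = 23*d (Q(d) = (-3 + (-5)²)*d + d = (-3 + 25)*d + d = 22*d + d = 23*d)
M(c) = 14 + c (M(c) = -15 + (29 + c) = 14 + c)
(K(-8) + Q(24))*(M(66) + 2730) = (-8 + 23*24)*((14 + 66) + 2730) = (-8 + 552)*(80 + 2730) = 544*2810 = 1528640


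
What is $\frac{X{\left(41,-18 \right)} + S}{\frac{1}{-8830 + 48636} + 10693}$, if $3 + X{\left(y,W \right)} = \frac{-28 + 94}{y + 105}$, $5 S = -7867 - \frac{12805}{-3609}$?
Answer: $- \frac{82598955622144}{560696510187315} \approx -0.14732$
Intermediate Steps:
$S = - \frac{28379198}{18045}$ ($S = \frac{-7867 - \frac{12805}{-3609}}{5} = \frac{-7867 - 12805 \left(- \frac{1}{3609}\right)}{5} = \frac{-7867 - - \frac{12805}{3609}}{5} = \frac{-7867 + \frac{12805}{3609}}{5} = \frac{1}{5} \left(- \frac{28379198}{3609}\right) = - \frac{28379198}{18045} \approx -1572.7$)
$X{\left(y,W \right)} = -3 + \frac{66}{105 + y}$ ($X{\left(y,W \right)} = -3 + \frac{-28 + 94}{y + 105} = -3 + \frac{66}{105 + y}$)
$\frac{X{\left(41,-18 \right)} + S}{\frac{1}{-8830 + 48636} + 10693} = \frac{\frac{3 \left(-83 - 41\right)}{105 + 41} - \frac{28379198}{18045}}{\frac{1}{-8830 + 48636} + 10693} = \frac{\frac{3 \left(-83 - 41\right)}{146} - \frac{28379198}{18045}}{\frac{1}{39806} + 10693} = \frac{3 \cdot \frac{1}{146} \left(-124\right) - \frac{28379198}{18045}}{\frac{1}{39806} + 10693} = \frac{- \frac{186}{73} - \frac{28379198}{18045}}{\frac{425645559}{39806}} = \left(- \frac{2075037824}{1317285}\right) \frac{39806}{425645559} = - \frac{82598955622144}{560696510187315}$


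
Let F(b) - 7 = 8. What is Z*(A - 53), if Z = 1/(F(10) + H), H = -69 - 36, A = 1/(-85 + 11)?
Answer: 3923/6660 ≈ 0.58904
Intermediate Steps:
A = -1/74 (A = 1/(-74) = -1/74 ≈ -0.013514)
F(b) = 15 (F(b) = 7 + 8 = 15)
H = -105
Z = -1/90 (Z = 1/(15 - 105) = 1/(-90) = -1/90 ≈ -0.011111)
Z*(A - 53) = -(-1/74 - 53)/90 = -1/90*(-3923/74) = 3923/6660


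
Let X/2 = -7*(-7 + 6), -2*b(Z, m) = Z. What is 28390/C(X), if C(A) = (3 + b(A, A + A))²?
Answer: 14195/8 ≈ 1774.4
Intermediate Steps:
b(Z, m) = -Z/2
X = 14 (X = 2*(-7*(-7 + 6)) = 2*(-7*(-1)) = 2*7 = 14)
C(A) = (3 - A/2)²
28390/C(X) = 28390/(((-6 + 14)²/4)) = 28390/(((¼)*8²)) = 28390/(((¼)*64)) = 28390/16 = 28390*(1/16) = 14195/8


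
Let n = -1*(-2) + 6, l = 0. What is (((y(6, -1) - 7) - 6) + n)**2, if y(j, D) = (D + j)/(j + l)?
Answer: 625/36 ≈ 17.361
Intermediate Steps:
y(j, D) = (D + j)/j (y(j, D) = (D + j)/(j + 0) = (D + j)/j)
n = 8 (n = 2 + 6 = 8)
(((y(6, -1) - 7) - 6) + n)**2 = ((((-1 + 6)/6 - 7) - 6) + 8)**2 = ((((1/6)*5 - 7) - 6) + 8)**2 = (((5/6 - 7) - 6) + 8)**2 = ((-37/6 - 6) + 8)**2 = (-73/6 + 8)**2 = (-25/6)**2 = 625/36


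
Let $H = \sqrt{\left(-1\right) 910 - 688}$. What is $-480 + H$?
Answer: $-480 + i \sqrt{1598} \approx -480.0 + 39.975 i$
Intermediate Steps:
$H = i \sqrt{1598}$ ($H = \sqrt{-910 - 688} = \sqrt{-1598} = i \sqrt{1598} \approx 39.975 i$)
$-480 + H = -480 + i \sqrt{1598}$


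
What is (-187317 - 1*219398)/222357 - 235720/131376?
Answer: -1470091415/405727406 ≈ -3.6233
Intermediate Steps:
(-187317 - 1*219398)/222357 - 235720/131376 = (-187317 - 219398)*(1/222357) - 235720*1/131376 = -406715*1/222357 - 29465/16422 = -406715/222357 - 29465/16422 = -1470091415/405727406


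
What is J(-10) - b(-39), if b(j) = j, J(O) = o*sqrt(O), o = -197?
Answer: 39 - 197*I*sqrt(10) ≈ 39.0 - 622.97*I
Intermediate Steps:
J(O) = -197*sqrt(O)
J(-10) - b(-39) = -197*I*sqrt(10) - 1*(-39) = -197*I*sqrt(10) + 39 = 39 - 197*I*sqrt(10)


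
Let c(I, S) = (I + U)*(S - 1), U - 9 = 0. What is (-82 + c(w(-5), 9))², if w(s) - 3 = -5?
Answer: 676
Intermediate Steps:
U = 9 (U = 9 + 0 = 9)
w(s) = -2 (w(s) = 3 - 5 = -2)
c(I, S) = (-1 + S)*(9 + I) (c(I, S) = (I + 9)*(S - 1) = (9 + I)*(-1 + S) = (-1 + S)*(9 + I))
(-82 + c(w(-5), 9))² = (-82 + (-9 - 1*(-2) + 9*9 - 2*9))² = (-82 + (-9 + 2 + 81 - 18))² = (-82 + 56)² = (-26)² = 676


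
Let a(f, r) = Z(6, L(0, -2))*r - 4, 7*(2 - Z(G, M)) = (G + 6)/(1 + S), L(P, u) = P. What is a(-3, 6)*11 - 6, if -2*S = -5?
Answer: 2434/49 ≈ 49.673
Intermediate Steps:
S = 5/2 (S = -½*(-5) = 5/2 ≈ 2.5000)
Z(G, M) = 86/49 - 2*G/49 (Z(G, M) = 2 - (G + 6)/(7*(1 + 5/2)) = 2 - (6 + G)/(7*7/2) = 2 - (6 + G)*2/(7*7) = 2 - (12/7 + 2*G/7)/7 = 2 + (-12/49 - 2*G/49) = 86/49 - 2*G/49)
a(f, r) = -4 + 74*r/49 (a(f, r) = (86/49 - 2/49*6)*r - 4 = (86/49 - 12/49)*r - 4 = 74*r/49 - 4 = -4 + 74*r/49)
a(-3, 6)*11 - 6 = (-4 + (74/49)*6)*11 - 6 = (-4 + 444/49)*11 - 6 = (248/49)*11 - 6 = 2728/49 - 6 = 2434/49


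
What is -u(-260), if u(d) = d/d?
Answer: -1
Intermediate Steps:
u(d) = 1
-u(-260) = -1*1 = -1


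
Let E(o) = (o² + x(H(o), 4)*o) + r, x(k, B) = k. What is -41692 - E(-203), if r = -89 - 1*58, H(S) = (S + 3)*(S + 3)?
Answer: 8037246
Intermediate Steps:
H(S) = (3 + S)² (H(S) = (3 + S)*(3 + S) = (3 + S)²)
r = -147 (r = -89 - 58 = -147)
E(o) = -147 + o² + o*(3 + o)² (E(o) = (o² + (3 + o)²*o) - 147 = (o² + o*(3 + o)²) - 147 = -147 + o² + o*(3 + o)²)
-41692 - E(-203) = -41692 - (-147 + (-203)² - 203*(3 - 203)²) = -41692 - (-147 + 41209 - 203*(-200)²) = -41692 - (-147 + 41209 - 203*40000) = -41692 - (-147 + 41209 - 8120000) = -41692 - 1*(-8078938) = -41692 + 8078938 = 8037246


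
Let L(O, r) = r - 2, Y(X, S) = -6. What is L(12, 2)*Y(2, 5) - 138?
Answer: -138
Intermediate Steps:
L(O, r) = -2 + r
L(12, 2)*Y(2, 5) - 138 = (-2 + 2)*(-6) - 138 = 0*(-6) - 138 = 0 - 138 = -138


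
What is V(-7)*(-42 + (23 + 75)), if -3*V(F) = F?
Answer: 392/3 ≈ 130.67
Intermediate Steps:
V(F) = -F/3
V(-7)*(-42 + (23 + 75)) = (-1/3*(-7))*(-42 + (23 + 75)) = 7*(-42 + 98)/3 = (7/3)*56 = 392/3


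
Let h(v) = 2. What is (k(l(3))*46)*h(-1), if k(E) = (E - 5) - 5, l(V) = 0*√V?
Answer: -920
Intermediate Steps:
l(V) = 0
k(E) = -10 + E (k(E) = (-5 + E) - 5 = -10 + E)
(k(l(3))*46)*h(-1) = ((-10 + 0)*46)*2 = -10*46*2 = -460*2 = -920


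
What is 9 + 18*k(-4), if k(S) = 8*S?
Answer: -567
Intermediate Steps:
9 + 18*k(-4) = 9 + 18*(8*(-4)) = 9 + 18*(-32) = 9 - 576 = -567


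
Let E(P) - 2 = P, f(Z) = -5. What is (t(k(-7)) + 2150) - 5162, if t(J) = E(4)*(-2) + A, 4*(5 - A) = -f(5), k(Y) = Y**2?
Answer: -12081/4 ≈ -3020.3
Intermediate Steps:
E(P) = 2 + P
A = 15/4 (A = 5 - (-1)*(-5)/4 = 5 - 1/4*5 = 5 - 5/4 = 15/4 ≈ 3.7500)
t(J) = -33/4 (t(J) = (2 + 4)*(-2) + 15/4 = 6*(-2) + 15/4 = -12 + 15/4 = -33/4)
(t(k(-7)) + 2150) - 5162 = (-33/4 + 2150) - 5162 = 8567/4 - 5162 = -12081/4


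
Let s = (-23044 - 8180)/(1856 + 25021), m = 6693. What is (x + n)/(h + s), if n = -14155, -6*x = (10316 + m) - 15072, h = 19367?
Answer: -70749223/94635570 ≈ -0.74760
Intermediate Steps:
x = -1937/6 (x = -((10316 + 6693) - 15072)/6 = -(17009 - 15072)/6 = -1/6*1937 = -1937/6 ≈ -322.83)
s = -10408/8959 (s = -31224/26877 = -31224*1/26877 = -10408/8959 ≈ -1.1617)
(x + n)/(h + s) = (-1937/6 - 14155)/(19367 - 10408/8959) = -86867/(6*173498545/8959) = -86867/6*8959/173498545 = -70749223/94635570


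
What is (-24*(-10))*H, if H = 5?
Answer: 1200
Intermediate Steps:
(-24*(-10))*H = -24*(-10)*5 = 240*5 = 1200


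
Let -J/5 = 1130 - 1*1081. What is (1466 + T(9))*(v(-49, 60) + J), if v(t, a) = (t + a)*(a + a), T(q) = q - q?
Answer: 1575950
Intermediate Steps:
J = -245 (J = -5*(1130 - 1*1081) = -5*(1130 - 1081) = -5*49 = -245)
T(q) = 0
v(t, a) = 2*a*(a + t) (v(t, a) = (a + t)*(2*a) = 2*a*(a + t))
(1466 + T(9))*(v(-49, 60) + J) = (1466 + 0)*(2*60*(60 - 49) - 245) = 1466*(2*60*11 - 245) = 1466*(1320 - 245) = 1466*1075 = 1575950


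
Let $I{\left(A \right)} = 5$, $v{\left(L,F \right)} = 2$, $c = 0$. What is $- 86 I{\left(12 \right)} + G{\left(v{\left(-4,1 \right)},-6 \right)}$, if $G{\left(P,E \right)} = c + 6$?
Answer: $-424$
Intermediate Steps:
$G{\left(P,E \right)} = 6$ ($G{\left(P,E \right)} = 0 + 6 = 6$)
$- 86 I{\left(12 \right)} + G{\left(v{\left(-4,1 \right)},-6 \right)} = \left(-86\right) 5 + 6 = -430 + 6 = -424$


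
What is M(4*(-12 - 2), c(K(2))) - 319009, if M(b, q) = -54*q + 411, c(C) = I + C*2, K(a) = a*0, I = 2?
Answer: -318706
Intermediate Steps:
K(a) = 0
c(C) = 2 + 2*C (c(C) = 2 + C*2 = 2 + 2*C)
M(b, q) = 411 - 54*q
M(4*(-12 - 2), c(K(2))) - 319009 = (411 - 54*(2 + 2*0)) - 319009 = (411 - 54*(2 + 0)) - 319009 = (411 - 54*2) - 319009 = (411 - 108) - 319009 = 303 - 319009 = -318706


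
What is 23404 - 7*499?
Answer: 19911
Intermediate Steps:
23404 - 7*499 = 23404 - 3493 = 19911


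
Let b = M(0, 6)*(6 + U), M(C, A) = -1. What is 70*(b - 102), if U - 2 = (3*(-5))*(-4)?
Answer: -11900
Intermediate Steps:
U = 62 (U = 2 + (3*(-5))*(-4) = 2 - 15*(-4) = 2 + 60 = 62)
b = -68 (b = -(6 + 62) = -1*68 = -68)
70*(b - 102) = 70*(-68 - 102) = 70*(-170) = -11900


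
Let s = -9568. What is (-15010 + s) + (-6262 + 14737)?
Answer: -16103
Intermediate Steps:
(-15010 + s) + (-6262 + 14737) = (-15010 - 9568) + (-6262 + 14737) = -24578 + 8475 = -16103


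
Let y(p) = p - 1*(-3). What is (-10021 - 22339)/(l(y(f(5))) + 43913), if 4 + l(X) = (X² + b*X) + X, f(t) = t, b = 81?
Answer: -32360/44629 ≈ -0.72509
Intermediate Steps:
y(p) = 3 + p (y(p) = p + 3 = 3 + p)
l(X) = -4 + X² + 82*X (l(X) = -4 + ((X² + 81*X) + X) = -4 + (X² + 82*X) = -4 + X² + 82*X)
(-10021 - 22339)/(l(y(f(5))) + 43913) = (-10021 - 22339)/((-4 + (3 + 5)² + 82*(3 + 5)) + 43913) = -32360/((-4 + 8² + 82*8) + 43913) = -32360/((-4 + 64 + 656) + 43913) = -32360/(716 + 43913) = -32360/44629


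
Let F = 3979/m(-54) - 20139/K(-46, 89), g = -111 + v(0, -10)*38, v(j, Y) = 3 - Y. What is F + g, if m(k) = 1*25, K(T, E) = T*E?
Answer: 55993551/102350 ≈ 547.08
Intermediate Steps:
K(T, E) = E*T
g = 383 (g = -111 + (3 - 1*(-10))*38 = -111 + (3 + 10)*38 = -111 + 13*38 = -111 + 494 = 383)
m(k) = 25
F = 16793501/102350 (F = 3979/25 - 20139/(89*(-46)) = 3979*(1/25) - 20139/(-4094) = 3979/25 - 20139*(-1/4094) = 3979/25 + 20139/4094 = 16793501/102350 ≈ 164.08)
F + g = 16793501/102350 + 383 = 55993551/102350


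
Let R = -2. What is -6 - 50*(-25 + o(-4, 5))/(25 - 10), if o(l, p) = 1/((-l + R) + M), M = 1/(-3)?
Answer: 226/3 ≈ 75.333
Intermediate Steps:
M = -1/3 ≈ -0.33333
o(l, p) = 1/(-7/3 - l) (o(l, p) = 1/((-l - 2) - 1/3) = 1/((-2 - l) - 1/3) = 1/(-7/3 - l))
-6 - 50*(-25 + o(-4, 5))/(25 - 10) = -6 - 50*(-25 - 3/(7 + 3*(-4)))/(25 - 10) = -6 - 50*(-25 - 3/(7 - 12))/15 = -6 - 50*(-25 - 3/(-5))/15 = -6 - 50*(-25 - 3*(-1/5))/15 = -6 - 50*(-25 + 3/5)/15 = -6 - (-1220)/15 = -6 - 50*(-122/75) = -6 + 244/3 = 226/3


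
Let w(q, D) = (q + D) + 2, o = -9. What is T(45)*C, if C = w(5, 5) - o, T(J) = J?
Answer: 945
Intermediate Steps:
w(q, D) = 2 + D + q (w(q, D) = (D + q) + 2 = 2 + D + q)
C = 21 (C = (2 + 5 + 5) - 1*(-9) = 12 + 9 = 21)
T(45)*C = 45*21 = 945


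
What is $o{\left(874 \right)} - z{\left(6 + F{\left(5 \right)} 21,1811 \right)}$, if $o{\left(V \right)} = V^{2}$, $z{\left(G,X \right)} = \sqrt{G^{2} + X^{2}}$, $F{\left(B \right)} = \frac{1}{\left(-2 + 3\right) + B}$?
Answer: $763876 - \frac{\sqrt{13119245}}{2} \approx 7.6207 \cdot 10^{5}$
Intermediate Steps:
$F{\left(B \right)} = \frac{1}{1 + B}$
$o{\left(874 \right)} - z{\left(6 + F{\left(5 \right)} 21,1811 \right)} = 874^{2} - \sqrt{\left(6 + \frac{1}{1 + 5} \cdot 21\right)^{2} + 1811^{2}} = 763876 - \sqrt{\left(6 + \frac{1}{6} \cdot 21\right)^{2} + 3279721} = 763876 - \sqrt{\left(6 + \frac{7}{2}\right)^{2} + 3279721} = 763876 - \sqrt{\left(\frac{19}{2}\right)^{2} + 3279721} = 763876 - \sqrt{\frac{361}{4} + 3279721} = 763876 - \sqrt{\frac{13119245}{4}} = 763876 - \frac{\sqrt{13119245}}{2}$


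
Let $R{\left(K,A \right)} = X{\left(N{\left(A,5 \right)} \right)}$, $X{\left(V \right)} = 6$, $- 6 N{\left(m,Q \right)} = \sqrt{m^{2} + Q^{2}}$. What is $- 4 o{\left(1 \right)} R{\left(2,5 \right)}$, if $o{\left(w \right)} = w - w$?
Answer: $0$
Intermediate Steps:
$N{\left(m,Q \right)} = - \frac{\sqrt{Q^{2} + m^{2}}}{6}$ ($N{\left(m,Q \right)} = - \frac{\sqrt{m^{2} + Q^{2}}}{6} = - \frac{\sqrt{Q^{2} + m^{2}}}{6}$)
$R{\left(K,A \right)} = 6$
$o{\left(w \right)} = 0$
$- 4 o{\left(1 \right)} R{\left(2,5 \right)} = \left(-4\right) 0 \cdot 6 = 0 \cdot 6 = 0$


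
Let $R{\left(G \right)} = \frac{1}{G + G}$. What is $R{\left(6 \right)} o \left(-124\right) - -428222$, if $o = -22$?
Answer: $\frac{1285348}{3} \approx 4.2845 \cdot 10^{5}$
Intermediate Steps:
$R{\left(G \right)} = \frac{1}{2 G}$
$R{\left(6 \right)} o \left(-124\right) - -428222 = \frac{1}{2 \cdot 6} \left(-22\right) \left(-124\right) - -428222 = \frac{1}{2} \cdot \frac{1}{6} \left(-22\right) \left(-124\right) + 428222 = \frac{1}{12} \left(-22\right) \left(-124\right) + 428222 = \left(- \frac{11}{6}\right) \left(-124\right) + 428222 = \frac{682}{3} + 428222 = \frac{1285348}{3}$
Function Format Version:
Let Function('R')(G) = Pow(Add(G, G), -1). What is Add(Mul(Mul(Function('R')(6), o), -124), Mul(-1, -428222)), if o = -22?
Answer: Rational(1285348, 3) ≈ 4.2845e+5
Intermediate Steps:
Function('R')(G) = Mul(Rational(1, 2), Pow(G, -1)) (Function('R')(G) = Pow(Mul(2, G), -1) = Mul(Rational(1, 2), Pow(G, -1)))
Add(Mul(Mul(Function('R')(6), o), -124), Mul(-1, -428222)) = Add(Mul(Mul(Mul(Rational(1, 2), Pow(6, -1)), -22), -124), Mul(-1, -428222)) = Add(Mul(Mul(Mul(Rational(1, 2), Rational(1, 6)), -22), -124), 428222) = Add(Mul(Mul(Rational(1, 12), -22), -124), 428222) = Add(Mul(Rational(-11, 6), -124), 428222) = Add(Rational(682, 3), 428222) = Rational(1285348, 3)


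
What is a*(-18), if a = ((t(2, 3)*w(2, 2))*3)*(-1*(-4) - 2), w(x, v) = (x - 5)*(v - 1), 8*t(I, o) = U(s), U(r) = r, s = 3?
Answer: 243/2 ≈ 121.50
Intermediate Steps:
t(I, o) = 3/8 (t(I, o) = (⅛)*3 = 3/8)
w(x, v) = (-1 + v)*(-5 + x) (w(x, v) = (-5 + x)*(-1 + v) = (-1 + v)*(-5 + x))
a = -27/4 (a = ((3*(5 - 1*2 - 5*2 + 2*2)/8)*3)*(-1*(-4) - 2) = ((3*(5 - 2 - 10 + 4)/8)*3)*(4 - 2) = (((3/8)*(-3))*3)*2 = -9/8*3*2 = -27/8*2 = -27/4 ≈ -6.7500)
a*(-18) = -27/4*(-18) = 243/2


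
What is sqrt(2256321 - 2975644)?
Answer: I*sqrt(719323) ≈ 848.13*I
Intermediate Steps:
sqrt(2256321 - 2975644) = sqrt(-719323) = I*sqrt(719323)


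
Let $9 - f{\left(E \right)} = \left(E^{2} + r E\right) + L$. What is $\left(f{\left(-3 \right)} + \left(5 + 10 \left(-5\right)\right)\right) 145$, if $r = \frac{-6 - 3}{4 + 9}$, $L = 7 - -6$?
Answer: $- \frac{113245}{13} \approx -8711.2$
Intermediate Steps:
$L = 13$ ($L = 7 + 6 = 13$)
$r = - \frac{9}{13} \approx -0.69231$
$f{\left(E \right)} = -4 - E^{2} + \frac{9 E}{13}$ ($f{\left(E \right)} = 9 - \left(\left(E^{2} - \frac{9 E}{13}\right) + 13\right) = 9 - \left(13 + E^{2} - \frac{9 E}{13}\right) = -4 - E^{2} + \frac{9 E}{13}$)
$\left(f{\left(-3 \right)} + \left(5 + 10 \left(-5\right)\right)\right) 145 = \left(\left(-4 - \left(-3\right)^{2} + \frac{9}{13} \left(-3\right)\right) + \left(5 + 10 \left(-5\right)\right)\right) 145 = \left(\left(-4 - 9 - \frac{27}{13}\right) + \left(5 - 50\right)\right) 145 = \left(\left(-4 - 9 - \frac{27}{13}\right) - 45\right) 145 = \left(- \frac{196}{13} - 45\right) 145 = \left(- \frac{781}{13}\right) 145 = - \frac{113245}{13}$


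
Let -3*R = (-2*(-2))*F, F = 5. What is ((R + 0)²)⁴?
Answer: 25600000000/6561 ≈ 3.9018e+6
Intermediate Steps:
R = -20/3 (R = -(-2*(-2))*5/3 = -4*5/3 = -⅓*20 = -20/3 ≈ -6.6667)
((R + 0)²)⁴ = ((-20/3 + 0)²)⁴ = ((-20/3)²)⁴ = (400/9)⁴ = 25600000000/6561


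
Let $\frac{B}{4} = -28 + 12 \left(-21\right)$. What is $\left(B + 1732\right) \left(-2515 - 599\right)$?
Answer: $-1905768$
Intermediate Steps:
$B = -1120$ ($B = 4 \left(-28 + 12 \left(-21\right)\right) = 4 \left(-28 - 252\right) = 4 \left(-280\right) = -1120$)
$\left(B + 1732\right) \left(-2515 - 599\right) = \left(-1120 + 1732\right) \left(-2515 - 599\right) = 612 \left(-3114\right) = -1905768$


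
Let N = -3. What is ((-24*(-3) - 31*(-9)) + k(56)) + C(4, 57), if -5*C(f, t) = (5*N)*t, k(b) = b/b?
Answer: 523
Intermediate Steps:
k(b) = 1
C(f, t) = 3*t (C(f, t) = -5*(-3)*t/5 = -(-3)*t = 3*t)
((-24*(-3) - 31*(-9)) + k(56)) + C(4, 57) = ((-24*(-3) - 31*(-9)) + 1) + 3*57 = ((72 - 1*(-279)) + 1) + 171 = ((72 + 279) + 1) + 171 = (351 + 1) + 171 = 352 + 171 = 523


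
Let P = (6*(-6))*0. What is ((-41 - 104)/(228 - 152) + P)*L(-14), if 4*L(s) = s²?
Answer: -7105/76 ≈ -93.487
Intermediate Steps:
L(s) = s²/4
P = 0 (P = -36*0 = 0)
((-41 - 104)/(228 - 152) + P)*L(-14) = ((-41 - 104)/(228 - 152) + 0)*((¼)*(-14)²) = (-145/76 + 0)*((¼)*196) = (-145*1/76 + 0)*49 = (-145/76 + 0)*49 = -145/76*49 = -7105/76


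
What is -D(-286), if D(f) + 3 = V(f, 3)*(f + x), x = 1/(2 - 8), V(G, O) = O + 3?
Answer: 1720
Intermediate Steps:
V(G, O) = 3 + O
x = -⅙ (x = 1/(-6) = -⅙ ≈ -0.16667)
D(f) = -4 + 6*f (D(f) = -3 + (3 + 3)*(f - ⅙) = -3 + 6*(-⅙ + f) = -3 + (-1 + 6*f) = -4 + 6*f)
-D(-286) = -(-4 + 6*(-286)) = -(-4 - 1716) = -1*(-1720) = 1720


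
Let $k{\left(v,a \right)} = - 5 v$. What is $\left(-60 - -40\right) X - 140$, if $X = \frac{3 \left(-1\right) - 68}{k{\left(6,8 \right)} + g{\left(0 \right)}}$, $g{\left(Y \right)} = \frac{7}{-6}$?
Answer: $- \frac{34700}{187} \approx -185.56$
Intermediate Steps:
$g{\left(Y \right)} = - \frac{7}{6}$ ($g{\left(Y \right)} = 7 \left(- \frac{1}{6}\right) = - \frac{7}{6}$)
$X = \frac{426}{187}$ ($X = \frac{3 \left(-1\right) - 68}{\left(-5\right) 6 - \frac{7}{6}} = \frac{-3 - 68}{-30 - \frac{7}{6}} = - \frac{71}{- \frac{187}{6}} = \left(-71\right) \left(- \frac{6}{187}\right) = \frac{426}{187} \approx 2.2781$)
$\left(-60 - -40\right) X - 140 = \left(-60 - -40\right) \frac{426}{187} - 140 = \left(-60 + 40\right) \frac{426}{187} - 140 = \left(-20\right) \frac{426}{187} - 140 = - \frac{8520}{187} - 140 = - \frac{34700}{187}$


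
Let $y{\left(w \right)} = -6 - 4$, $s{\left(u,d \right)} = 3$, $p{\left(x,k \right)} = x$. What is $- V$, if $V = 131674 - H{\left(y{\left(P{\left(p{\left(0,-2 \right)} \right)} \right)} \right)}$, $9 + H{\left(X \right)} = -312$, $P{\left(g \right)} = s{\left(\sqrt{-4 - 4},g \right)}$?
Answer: $-131995$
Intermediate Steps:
$P{\left(g \right)} = 3$
$y{\left(w \right)} = -10$
$H{\left(X \right)} = -321$ ($H{\left(X \right)} = -9 - 312 = -321$)
$V = 131995$ ($V = 131674 - -321 = 131674 + 321 = 131995$)
$- V = \left(-1\right) 131995 = -131995$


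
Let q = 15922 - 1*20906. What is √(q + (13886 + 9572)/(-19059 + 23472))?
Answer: I*√96957731742/4413 ≈ 70.56*I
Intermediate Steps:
q = -4984 (q = 15922 - 20906 = -4984)
√(q + (13886 + 9572)/(-19059 + 23472)) = √(-4984 + (13886 + 9572)/(-19059 + 23472)) = √(-4984 + 23458/4413) = √(-21970934/4413) = I*√96957731742/4413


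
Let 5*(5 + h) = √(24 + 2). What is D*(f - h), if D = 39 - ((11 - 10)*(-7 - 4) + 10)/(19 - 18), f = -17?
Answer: -480 - 8*√26 ≈ -520.79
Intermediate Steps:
h = -5 + √26/5 (h = -5 + √(24 + 2)/5 = -5 + √26/5 ≈ -3.9802)
D = 40 (D = 39 - (1*(-11) + 10)/1 = 39 - (-11 + 10) = 39 - (-1) = 39 - 1*(-1) = 39 + 1 = 40)
D*(f - h) = 40*(-17 - (-5 + √26/5)) = 40*(-17 + (5 - √26/5)) = 40*(-12 - √26/5) = -480 - 8*√26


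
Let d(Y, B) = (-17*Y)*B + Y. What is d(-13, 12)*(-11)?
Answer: -29029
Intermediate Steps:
d(Y, B) = Y - 17*B*Y (d(Y, B) = -17*B*Y + Y = Y - 17*B*Y)
d(-13, 12)*(-11) = -13*(1 - 17*12)*(-11) = -13*(1 - 204)*(-11) = -13*(-203)*(-11) = 2639*(-11) = -29029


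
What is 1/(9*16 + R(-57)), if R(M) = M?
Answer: 1/87 ≈ 0.011494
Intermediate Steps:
1/(9*16 + R(-57)) = 1/(9*16 - 57) = 1/(144 - 57) = 1/87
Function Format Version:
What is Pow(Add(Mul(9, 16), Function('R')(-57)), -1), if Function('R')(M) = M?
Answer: Rational(1, 87) ≈ 0.011494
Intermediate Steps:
Pow(Add(Mul(9, 16), Function('R')(-57)), -1) = Pow(Add(Mul(9, 16), -57), -1) = Pow(Add(144, -57), -1) = Pow(87, -1) = Rational(1, 87)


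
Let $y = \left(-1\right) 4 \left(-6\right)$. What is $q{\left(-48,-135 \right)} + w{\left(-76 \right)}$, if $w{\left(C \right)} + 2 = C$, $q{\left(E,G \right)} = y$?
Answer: $-54$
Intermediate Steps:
$y = 24$ ($y = \left(-4\right) \left(-6\right) = 24$)
$q{\left(E,G \right)} = 24$
$w{\left(C \right)} = -2 + C$
$q{\left(-48,-135 \right)} + w{\left(-76 \right)} = 24 - 78 = -54$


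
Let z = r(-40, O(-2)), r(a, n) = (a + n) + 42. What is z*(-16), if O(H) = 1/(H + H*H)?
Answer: -40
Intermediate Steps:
O(H) = 1/(H + H²)
r(a, n) = 42 + a + n
z = 5/2 (z = 42 - 40 + 1/((-2)*(1 - 2)) = 42 - 40 - ½/(-1) = 42 - 40 - ½*(-1) = 42 - 40 + ½ = 5/2 ≈ 2.5000)
z*(-16) = (5/2)*(-16) = -40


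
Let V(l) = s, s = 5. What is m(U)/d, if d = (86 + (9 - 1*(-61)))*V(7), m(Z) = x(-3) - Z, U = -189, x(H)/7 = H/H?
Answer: 49/195 ≈ 0.25128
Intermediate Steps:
V(l) = 5
x(H) = 7 (x(H) = 7*(H/H) = 7*1 = 7)
m(Z) = 7 - Z
d = 780 (d = (86 + (9 - 1*(-61)))*5 = (86 + (9 + 61))*5 = (86 + 70)*5 = 156*5 = 780)
m(U)/d = (7 - 1*(-189))/780 = (7 + 189)*(1/780) = 196*(1/780) = 49/195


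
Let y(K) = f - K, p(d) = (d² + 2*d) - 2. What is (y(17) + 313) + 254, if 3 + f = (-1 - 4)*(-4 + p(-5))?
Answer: 502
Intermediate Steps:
p(d) = -2 + d² + 2*d
f = -48 (f = -3 + (-1 - 4)*(-4 + (-2 + (-5)² + 2*(-5))) = -3 - 5*(-4 + (-2 + 25 - 10)) = -3 - 5*(-4 + 13) = -3 - 5*9 = -3 - 45 = -48)
y(K) = -48 - K
(y(17) + 313) + 254 = ((-48 - 1*17) + 313) + 254 = ((-48 - 17) + 313) + 254 = (-65 + 313) + 254 = 248 + 254 = 502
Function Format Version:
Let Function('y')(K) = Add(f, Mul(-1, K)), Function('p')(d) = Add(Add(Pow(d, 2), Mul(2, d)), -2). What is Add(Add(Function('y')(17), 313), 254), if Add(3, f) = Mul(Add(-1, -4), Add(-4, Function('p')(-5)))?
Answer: 502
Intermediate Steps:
Function('p')(d) = Add(-2, Pow(d, 2), Mul(2, d))
f = -48 (f = Add(-3, Mul(Add(-1, -4), Add(-4, Add(-2, Pow(-5, 2), Mul(2, -5))))) = Add(-3, Mul(-5, Add(-4, Add(-2, 25, -10)))) = Add(-3, Mul(-5, Add(-4, 13))) = Add(-3, Mul(-5, 9)) = Add(-3, -45) = -48)
Function('y')(K) = Add(-48, Mul(-1, K))
Add(Add(Function('y')(17), 313), 254) = Add(Add(Add(-48, Mul(-1, 17)), 313), 254) = Add(Add(Add(-48, -17), 313), 254) = Add(Add(-65, 313), 254) = Add(248, 254) = 502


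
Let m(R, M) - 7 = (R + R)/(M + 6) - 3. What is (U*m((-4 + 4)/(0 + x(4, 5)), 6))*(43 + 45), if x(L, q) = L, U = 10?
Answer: 3520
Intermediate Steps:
m(R, M) = 4 + 2*R/(6 + M) (m(R, M) = 7 + ((R + R)/(M + 6) - 3) = 7 + ((2*R)/(6 + M) - 3) = 7 + (2*R/(6 + M) - 3) = 7 + (-3 + 2*R/(6 + M)) = 4 + 2*R/(6 + M))
(U*m((-4 + 4)/(0 + x(4, 5)), 6))*(43 + 45) = (10*(2*(12 + (-4 + 4)/(0 + 4) + 2*6)/(6 + 6)))*(43 + 45) = (10*(2*(12 + 0/4 + 12)/12))*88 = (10*(2*(1/12)*(12 + 0*(¼) + 12)))*88 = (10*(2*(1/12)*(12 + 0 + 12)))*88 = (10*(2*(1/12)*24))*88 = (10*4)*88 = 40*88 = 3520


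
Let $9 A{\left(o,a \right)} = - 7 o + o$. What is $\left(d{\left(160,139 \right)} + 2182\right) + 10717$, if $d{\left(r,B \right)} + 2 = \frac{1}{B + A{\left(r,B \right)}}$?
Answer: $\frac{1251012}{97} \approx 12897.0$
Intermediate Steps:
$A{\left(o,a \right)} = - \frac{2 o}{3}$ ($A{\left(o,a \right)} = \frac{- 7 o + o}{9} = \frac{\left(-6\right) o}{9} = - \frac{2 o}{3}$)
$d{\left(r,B \right)} = -2 + \frac{1}{B - \frac{2 r}{3}}$
$\left(d{\left(160,139 \right)} + 2182\right) + 10717 = \left(\frac{3 - 834 + 4 \cdot 160}{\left(-2\right) 160 + 3 \cdot 139} + 2182\right) + 10717 = \left(\frac{3 - 834 + 640}{-320 + 417} + 2182\right) + 10717 = \left(\frac{1}{97} \left(-191\right) + 2182\right) + 10717 = \left(- \frac{191}{97} + 2182\right) + 10717 = \frac{211463}{97} + 10717 = \frac{1251012}{97}$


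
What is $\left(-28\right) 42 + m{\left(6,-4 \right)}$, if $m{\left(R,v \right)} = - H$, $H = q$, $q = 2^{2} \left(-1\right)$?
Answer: $-1172$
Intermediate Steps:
$q = -4$ ($q = 4 \left(-1\right) = -4$)
$H = -4$
$m{\left(R,v \right)} = 4$ ($m{\left(R,v \right)} = \left(-1\right) \left(-4\right) = 4$)
$\left(-28\right) 42 + m{\left(6,-4 \right)} = \left(-28\right) 42 + 4 = -1176 + 4 = -1172$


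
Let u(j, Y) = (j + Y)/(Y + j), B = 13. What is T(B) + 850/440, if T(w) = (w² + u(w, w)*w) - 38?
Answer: 6421/44 ≈ 145.93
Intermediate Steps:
u(j, Y) = 1 (u(j, Y) = (Y + j)/(Y + j) = 1)
T(w) = -38 + w + w² (T(w) = (w² + 1*w) - 38 = (w² + w) - 38 = (w + w²) - 38 = -38 + w + w²)
T(B) + 850/440 = (-38 + 13 + 13²) + 850/440 = (-38 + 13 + 169) + 850*(1/440) = 144 + 85/44 = 6421/44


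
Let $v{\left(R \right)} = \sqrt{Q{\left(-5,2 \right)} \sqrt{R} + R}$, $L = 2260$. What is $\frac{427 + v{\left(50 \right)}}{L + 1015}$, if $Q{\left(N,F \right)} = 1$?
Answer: $\frac{427}{3275} + \frac{\sqrt{50 + 5 \sqrt{2}}}{3275} \approx 0.13269$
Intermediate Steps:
$v{\left(R \right)} = \sqrt{R + \sqrt{R}}$ ($v{\left(R \right)} = \sqrt{1 \sqrt{R} + R} = \sqrt{\sqrt{R} + R} = \sqrt{R + \sqrt{R}}$)
$\frac{427 + v{\left(50 \right)}}{L + 1015} = \frac{427 + \sqrt{50 + \sqrt{50}}}{2260 + 1015} = \frac{427 + \sqrt{50 + 5 \sqrt{2}}}{3275} = \left(427 + \sqrt{50 + 5 \sqrt{2}}\right) \frac{1}{3275} = \frac{427}{3275} + \frac{\sqrt{50 + 5 \sqrt{2}}}{3275}$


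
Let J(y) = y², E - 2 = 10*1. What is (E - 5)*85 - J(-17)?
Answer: 306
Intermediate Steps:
E = 12 (E = 2 + 10*1 = 2 + 10 = 12)
(E - 5)*85 - J(-17) = (12 - 5)*85 - 1*(-17)² = 7*85 - 1*289 = 595 - 289 = 306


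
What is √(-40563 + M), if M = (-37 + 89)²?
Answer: 17*I*√131 ≈ 194.57*I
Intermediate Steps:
M = 2704 (M = 52² = 2704)
√(-40563 + M) = √(-40563 + 2704) = √(-37859) = 17*I*√131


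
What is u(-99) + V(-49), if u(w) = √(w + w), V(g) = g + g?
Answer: -98 + 3*I*√22 ≈ -98.0 + 14.071*I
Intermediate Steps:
V(g) = 2*g
u(w) = √2*√w (u(w) = √(2*w) = √2*√w)
u(-99) + V(-49) = √2*√(-99) + 2*(-49) = √2*(3*I*√11) - 98 = 3*I*√22 - 98 = -98 + 3*I*√22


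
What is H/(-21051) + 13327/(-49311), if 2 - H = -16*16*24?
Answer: -64845787/115338429 ≈ -0.56222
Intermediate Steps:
H = 6146 (H = 2 - (-16*16)*24 = 2 - (-256)*24 = 2 - 1*(-6144) = 2 + 6144 = 6146)
H/(-21051) + 13327/(-49311) = 6146/(-21051) + 13327/(-49311) = 6146*(-1/21051) + 13327*(-1/49311) = -6146/21051 - 13327/49311 = -64845787/115338429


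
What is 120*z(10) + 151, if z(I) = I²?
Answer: 12151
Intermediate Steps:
120*z(10) + 151 = 120*10² + 151 = 120*100 + 151 = 12000 + 151 = 12151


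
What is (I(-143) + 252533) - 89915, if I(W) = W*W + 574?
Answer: 183641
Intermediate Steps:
I(W) = 574 + W**2 (I(W) = W**2 + 574 = 574 + W**2)
(I(-143) + 252533) - 89915 = ((574 + (-143)**2) + 252533) - 89915 = ((574 + 20449) + 252533) - 89915 = (21023 + 252533) - 89915 = 273556 - 89915 = 183641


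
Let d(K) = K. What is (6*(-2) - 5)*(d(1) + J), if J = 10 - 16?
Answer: 85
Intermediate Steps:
J = -6
(6*(-2) - 5)*(d(1) + J) = (6*(-2) - 5)*(1 - 6) = (-12 - 5)*(-5) = -17*(-5) = 85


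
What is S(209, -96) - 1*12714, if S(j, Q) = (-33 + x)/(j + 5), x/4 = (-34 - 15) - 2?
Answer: -2721033/214 ≈ -12715.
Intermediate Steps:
x = -204 (x = 4*((-34 - 15) - 2) = 4*(-49 - 2) = 4*(-51) = -204)
S(j, Q) = -237/(5 + j) (S(j, Q) = (-33 - 204)/(j + 5) = -237/(5 + j))
S(209, -96) - 1*12714 = -237/(5 + 209) - 1*12714 = -237/214 - 12714 = -2721033/214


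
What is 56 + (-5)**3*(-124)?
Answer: 15556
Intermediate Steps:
56 + (-5)**3*(-124) = 56 - 125*(-124) = 56 + 15500 = 15556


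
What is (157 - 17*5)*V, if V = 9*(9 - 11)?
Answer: -1296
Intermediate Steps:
V = -18 (V = 9*(-2) = -18)
(157 - 17*5)*V = (157 - 17*5)*(-18) = (157 - 85)*(-18) = 72*(-18) = -1296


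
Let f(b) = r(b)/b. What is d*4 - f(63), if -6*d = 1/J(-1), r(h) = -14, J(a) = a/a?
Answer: -4/9 ≈ -0.44444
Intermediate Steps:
J(a) = 1
d = -⅙ (d = -⅙/1 = -⅙*1 = -⅙ ≈ -0.16667)
f(b) = -14/b
d*4 - f(63) = -⅙*4 - (-14)/63 = -⅔ - (-14)/63 = -⅔ - 1*(-2/9) = -⅔ + 2/9 = -4/9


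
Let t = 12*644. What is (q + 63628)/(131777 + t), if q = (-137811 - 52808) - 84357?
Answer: -211348/139505 ≈ -1.5150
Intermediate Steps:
t = 7728
q = -274976 (q = -190619 - 84357 = -274976)
(q + 63628)/(131777 + t) = (-274976 + 63628)/(131777 + 7728) = -211348/139505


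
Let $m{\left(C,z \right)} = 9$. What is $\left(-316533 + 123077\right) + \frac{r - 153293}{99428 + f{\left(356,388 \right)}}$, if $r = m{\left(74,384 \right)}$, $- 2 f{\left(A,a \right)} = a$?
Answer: $- \frac{9598782994}{49617} \approx -1.9346 \cdot 10^{5}$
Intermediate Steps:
$f{\left(A,a \right)} = - \frac{a}{2}$
$r = 9$
$\left(-316533 + 123077\right) + \frac{r - 153293}{99428 + f{\left(356,388 \right)}} = \left(-316533 + 123077\right) + \frac{9 - 153293}{99428 - 194} = -193456 - \frac{153284}{99428 - 194} = -193456 - \frac{153284}{99234} = -193456 - \frac{76642}{49617} = - \frac{9598782994}{49617}$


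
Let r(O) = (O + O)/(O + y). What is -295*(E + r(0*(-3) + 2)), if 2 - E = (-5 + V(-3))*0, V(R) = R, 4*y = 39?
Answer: -32450/47 ≈ -690.43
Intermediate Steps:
y = 39/4 (y = (1/4)*39 = 39/4 ≈ 9.7500)
r(O) = 2*O/(39/4 + O) (r(O) = (O + O)/(O + 39/4) = (2*O)/(39/4 + O) = 2*O/(39/4 + O))
E = 2 (E = 2 - (-5 - 3)*0 = 2 - (-8)*0 = 2 - 1*0 = 2 + 0 = 2)
-295*(E + r(0*(-3) + 2)) = -295*(2 + 8*(0*(-3) + 2)/(39 + 4*(0*(-3) + 2))) = -295*(2 + 8*(0 + 2)/(39 + 4*(0 + 2))) = -295*(2 + 8*2/(39 + 4*2)) = -295*(2 + 8*2/(39 + 8)) = -295*(2 + 8*2/47) = -295*(2 + 8*2*(1/47)) = -295*(2 + 16/47) = -295*110/47 = -32450/47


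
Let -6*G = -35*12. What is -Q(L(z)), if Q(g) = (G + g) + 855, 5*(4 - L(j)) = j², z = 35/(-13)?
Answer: -156756/169 ≈ -927.55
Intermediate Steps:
z = -35/13 (z = 35*(-1/13) = -35/13 ≈ -2.6923)
L(j) = 4 - j²/5
G = 70 (G = -(-35)*12/6 = -⅙*(-420) = 70)
Q(g) = 925 + g (Q(g) = (70 + g) + 855 = 925 + g)
-Q(L(z)) = -(925 + (4 - (-35/13)²/5)) = -(925 + (4 - ⅕*1225/169)) = -(925 + (4 - 245/169)) = -(925 + 431/169) = -1*156756/169 = -156756/169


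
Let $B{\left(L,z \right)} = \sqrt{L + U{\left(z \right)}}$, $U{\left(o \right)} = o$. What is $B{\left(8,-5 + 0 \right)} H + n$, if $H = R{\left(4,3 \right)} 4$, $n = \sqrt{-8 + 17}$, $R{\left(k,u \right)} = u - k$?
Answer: $3 - 4 \sqrt{3} \approx -3.9282$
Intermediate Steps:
$n = 3$ ($n = \sqrt{9} = 3$)
$B{\left(L,z \right)} = \sqrt{L + z}$
$H = -4$ ($H = \left(3 - 4\right) 4 = \left(-1\right) 4 = -4$)
$B{\left(8,-5 + 0 \right)} H + n = \sqrt{8 + \left(-5 + 0\right)} \left(-4\right) + 3 = \sqrt{8 - 5} \left(-4\right) + 3 = \sqrt{3} \left(-4\right) + 3 = - 4 \sqrt{3} + 3 = 3 - 4 \sqrt{3}$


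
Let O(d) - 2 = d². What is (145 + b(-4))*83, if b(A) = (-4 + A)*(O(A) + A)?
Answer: 2739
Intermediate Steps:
O(d) = 2 + d²
b(A) = (-4 + A)*(2 + A + A²) (b(A) = (-4 + A)*((2 + A²) + A) = (-4 + A)*(2 + A + A²))
(145 + b(-4))*83 = (145 + (-8 + (-4)³ - 3*(-4)² - 2*(-4)))*83 = (145 + (-8 - 64 - 3*16 + 8))*83 = (145 + (-8 - 64 - 48 + 8))*83 = (145 - 112)*83 = 33*83 = 2739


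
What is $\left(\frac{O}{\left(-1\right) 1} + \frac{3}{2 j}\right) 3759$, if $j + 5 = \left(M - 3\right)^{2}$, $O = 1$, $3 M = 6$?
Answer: $- \frac{41349}{8} \approx -5168.6$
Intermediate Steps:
$M = 2$ ($M = \frac{1}{3} \cdot 6 = 2$)
$j = -4$ ($j = -5 + \left(2 - 3\right)^{2} = -5 + \left(-1\right)^{2} = -5 + 1 = -4$)
$\left(\frac{O}{\left(-1\right) 1} + \frac{3}{2 j}\right) 3759 = \left(1 \frac{1}{\left(-1\right) 1} + \frac{3}{2 \left(-4\right)}\right) 3759 = \left(1 \frac{1}{-1} + \frac{3}{-8}\right) 3759 = \left(1 \left(-1\right) + 3 \left(- \frac{1}{8}\right)\right) 3759 = \left(-1 - \frac{3}{8}\right) 3759 = \left(- \frac{11}{8}\right) 3759 = - \frac{41349}{8}$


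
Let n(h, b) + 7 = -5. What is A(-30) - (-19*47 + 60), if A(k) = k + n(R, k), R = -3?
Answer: 791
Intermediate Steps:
n(h, b) = -12 (n(h, b) = -7 - 5 = -12)
A(k) = -12 + k (A(k) = k - 12 = -12 + k)
A(-30) - (-19*47 + 60) = (-12 - 30) - (-19*47 + 60) = -42 - (-893 + 60) = -42 - 1*(-833) = -42 + 833 = 791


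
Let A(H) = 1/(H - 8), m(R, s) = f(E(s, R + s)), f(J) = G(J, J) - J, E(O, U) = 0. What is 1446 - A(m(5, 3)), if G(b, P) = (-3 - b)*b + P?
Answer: 11569/8 ≈ 1446.1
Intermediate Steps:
G(b, P) = P + b*(-3 - b) (G(b, P) = b*(-3 - b) + P = P + b*(-3 - b))
f(J) = -J**2 - 3*J (f(J) = (J - J**2 - 3*J) - J = (-J**2 - 2*J) - J = -J**2 - 3*J)
m(R, s) = 0 (m(R, s) = 0*(-3 - 1*0) = 0*(-3 + 0) = 0*(-3) = 0)
A(H) = 1/(-8 + H)
1446 - A(m(5, 3)) = 1446 - 1/(-8 + 0) = 1446 - 1/(-8) = 1446 - 1*(-1/8) = 1446 + 1/8 = 11569/8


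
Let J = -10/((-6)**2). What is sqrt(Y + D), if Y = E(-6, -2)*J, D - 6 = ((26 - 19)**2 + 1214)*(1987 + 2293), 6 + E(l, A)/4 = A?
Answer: sqrt(48650894)/3 ≈ 2325.0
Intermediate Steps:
E(l, A) = -24 + 4*A
J = -5/18 (J = -10/36 = -10*1/36 = -5/18 ≈ -0.27778)
D = 5405646 (D = 6 + ((26 - 19)**2 + 1214)*(1987 + 2293) = 6 + (7**2 + 1214)*4280 = 6 + (49 + 1214)*4280 = 6 + 1263*4280 = 6 + 5405640 = 5405646)
Y = 80/9 (Y = (-24 + 4*(-2))*(-5/18) = (-24 - 8)*(-5/18) = -32*(-5/18) = 80/9 ≈ 8.8889)
sqrt(Y + D) = sqrt(80/9 + 5405646) = sqrt(48650894/9) = sqrt(48650894)/3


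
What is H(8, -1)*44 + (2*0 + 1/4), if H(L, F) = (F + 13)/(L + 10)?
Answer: 355/12 ≈ 29.583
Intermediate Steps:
H(L, F) = (13 + F)/(10 + L)
H(8, -1)*44 + (2*0 + 1/4) = ((13 - 1)/(10 + 8))*44 + (2*0 + 1/4) = (12/18)*44 + (0 + 1/4) = ((1/18)*12)*44 + 1/4 = (2/3)*44 + 1/4 = 88/3 + 1/4 = 355/12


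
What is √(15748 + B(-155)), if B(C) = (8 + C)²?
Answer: √37357 ≈ 193.28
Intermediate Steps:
√(15748 + B(-155)) = √(15748 + (8 - 155)²) = √(15748 + (-147)²) = √(15748 + 21609) = √37357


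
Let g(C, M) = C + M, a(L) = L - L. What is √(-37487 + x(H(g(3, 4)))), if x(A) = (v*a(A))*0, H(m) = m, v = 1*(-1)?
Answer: I*√37487 ≈ 193.62*I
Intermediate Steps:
a(L) = 0
v = -1
x(A) = 0 (x(A) = -1*0*0 = 0*0 = 0)
√(-37487 + x(H(g(3, 4)))) = √(-37487 + 0) = √(-37487) = I*√37487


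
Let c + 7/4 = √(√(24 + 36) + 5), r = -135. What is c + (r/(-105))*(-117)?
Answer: -4261/28 + √(5 + 2*√15) ≈ -148.61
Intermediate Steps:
c = -7/4 + √(5 + 2*√15) (c = -7/4 + √(√(24 + 36) + 5) = -7/4 + √(√60 + 5) = -7/4 + √(2*√15 + 5) = -7/4 + √(5 + 2*√15) ≈ 1.8201)
c + (r/(-105))*(-117) = (-7/4 + √(5 + 2*√15)) - 135/(-105)*(-117) = (-7/4 + √(5 + 2*√15)) - 135*(-1/105)*(-117) = (-7/4 + √(5 + 2*√15)) + (9/7)*(-117) = (-7/4 + √(5 + 2*√15)) - 1053/7 = -4261/28 + √(5 + 2*√15)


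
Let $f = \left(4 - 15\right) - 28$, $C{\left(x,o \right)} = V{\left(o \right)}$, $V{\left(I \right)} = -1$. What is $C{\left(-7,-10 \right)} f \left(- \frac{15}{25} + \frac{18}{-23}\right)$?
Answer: $- \frac{6201}{115} \approx -53.922$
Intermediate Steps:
$C{\left(x,o \right)} = -1$
$f = -39$ ($f = -11 - 28 = -39$)
$C{\left(-7,-10 \right)} f \left(- \frac{15}{25} + \frac{18}{-23}\right) = \left(-1\right) \left(-39\right) \left(- \frac{15}{25} + \frac{18}{-23}\right) = 39 \left(\left(-15\right) \frac{1}{25} + 18 \left(- \frac{1}{23}\right)\right) = 39 \left(- \frac{3}{5} - \frac{18}{23}\right) = 39 \left(- \frac{159}{115}\right) = - \frac{6201}{115}$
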